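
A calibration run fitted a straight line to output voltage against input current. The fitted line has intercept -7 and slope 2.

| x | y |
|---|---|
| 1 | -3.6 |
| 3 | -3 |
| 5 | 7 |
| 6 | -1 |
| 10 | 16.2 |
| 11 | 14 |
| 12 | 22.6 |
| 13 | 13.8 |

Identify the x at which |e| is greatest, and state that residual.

x=1: ŷ = -7 + 2·1 = -5; e = -3.6 − (-5) = 1.4
x=3: ŷ = -7 + 2·3 = -1; e = -3 − (-1) = -2
x=5: ŷ = -7 + 2·5 = 3; e = 7 − 3 = 4
x=6: ŷ = -7 + 2·6 = 5; e = -1 − 5 = -6
x=10: ŷ = -7 + 2·10 = 13; e = 16.2 − 13 = 3.2
x=11: ŷ = -7 + 2·11 = 15; e = 14 − 15 = -1
x=12: ŷ = -7 + 2·12 = 17; e = 22.6 − 17 = 5.6
x=13: ŷ = -7 + 2·13 = 19; e = 13.8 − 19 = -5.2
Largest |e| is 6 at x = 6, residual -6.

x = 6, e = -6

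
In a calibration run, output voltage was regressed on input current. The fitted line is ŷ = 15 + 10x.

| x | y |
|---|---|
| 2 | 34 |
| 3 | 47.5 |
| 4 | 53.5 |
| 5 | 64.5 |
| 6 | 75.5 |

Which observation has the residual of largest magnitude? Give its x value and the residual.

x = 3, e = 2.5

x=2: ŷ = 15 + 10·2 = 35; e = 34 − 35 = -1
x=3: ŷ = 15 + 10·3 = 45; e = 47.5 − 45 = 2.5
x=4: ŷ = 15 + 10·4 = 55; e = 53.5 − 55 = -1.5
x=5: ŷ = 15 + 10·5 = 65; e = 64.5 − 65 = -0.5
x=6: ŷ = 15 + 10·6 = 75; e = 75.5 − 75 = 0.5
Largest |e| is 2.5 at x = 3, residual 2.5.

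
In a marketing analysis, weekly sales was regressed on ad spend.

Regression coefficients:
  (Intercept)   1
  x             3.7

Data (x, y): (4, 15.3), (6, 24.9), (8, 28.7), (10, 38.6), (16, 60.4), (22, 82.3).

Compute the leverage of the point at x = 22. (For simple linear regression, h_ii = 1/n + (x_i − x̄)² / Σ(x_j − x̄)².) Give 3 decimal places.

x̄ = (4 + 6 + 8 + 10 + 16 + 22)/6 = 11
Σ(x − x̄)² = 49 + 25 + 9 + 1 + 25 + 121 = 230
h = 1/6 + (11)²/230 = 0.166667 + 0.526087 = 0.693

h = 0.693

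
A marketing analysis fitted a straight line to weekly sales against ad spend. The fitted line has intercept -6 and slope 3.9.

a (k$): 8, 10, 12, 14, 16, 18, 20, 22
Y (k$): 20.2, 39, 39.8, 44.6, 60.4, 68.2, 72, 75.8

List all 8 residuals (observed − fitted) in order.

a=8: Ŷ = -6 + 3.9·8 = 25.2; r = 20.2 − 25.2 = -5
a=10: Ŷ = -6 + 3.9·10 = 33; r = 39 − 33 = 6
a=12: Ŷ = -6 + 3.9·12 = 40.8; r = 39.8 − 40.8 = -1
a=14: Ŷ = -6 + 3.9·14 = 48.6; r = 44.6 − 48.6 = -4
a=16: Ŷ = -6 + 3.9·16 = 56.4; r = 60.4 − 56.4 = 4
a=18: Ŷ = -6 + 3.9·18 = 64.2; r = 68.2 − 64.2 = 4
a=20: Ŷ = -6 + 3.9·20 = 72; r = 72 − 72 = 0
a=22: Ŷ = -6 + 3.9·22 = 79.8; r = 75.8 − 79.8 = -4

-5, 6, -1, -4, 4, 4, 0, -4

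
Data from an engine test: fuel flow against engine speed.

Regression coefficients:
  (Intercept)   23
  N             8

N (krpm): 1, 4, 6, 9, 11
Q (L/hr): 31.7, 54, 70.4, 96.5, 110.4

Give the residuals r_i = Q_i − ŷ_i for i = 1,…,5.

0.7, -1, -0.6, 1.5, -0.6

N=1: ŷ = 23 + 8·1 = 31; r = 31.7 − 31 = 0.7
N=4: ŷ = 23 + 8·4 = 55; r = 54 − 55 = -1
N=6: ŷ = 23 + 8·6 = 71; r = 70.4 − 71 = -0.6
N=9: ŷ = 23 + 8·9 = 95; r = 96.5 − 95 = 1.5
N=11: ŷ = 23 + 8·11 = 111; r = 110.4 − 111 = -0.6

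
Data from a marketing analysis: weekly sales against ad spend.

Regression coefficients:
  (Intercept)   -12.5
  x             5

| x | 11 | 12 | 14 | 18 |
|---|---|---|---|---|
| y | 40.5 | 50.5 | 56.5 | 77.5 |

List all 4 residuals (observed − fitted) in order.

x=11: ŷ = -12.5 + 5·11 = 42.5; r = 40.5 − 42.5 = -2
x=12: ŷ = -12.5 + 5·12 = 47.5; r = 50.5 − 47.5 = 3
x=14: ŷ = -12.5 + 5·14 = 57.5; r = 56.5 − 57.5 = -1
x=18: ŷ = -12.5 + 5·18 = 77.5; r = 77.5 − 77.5 = 0

-2, 3, -1, 0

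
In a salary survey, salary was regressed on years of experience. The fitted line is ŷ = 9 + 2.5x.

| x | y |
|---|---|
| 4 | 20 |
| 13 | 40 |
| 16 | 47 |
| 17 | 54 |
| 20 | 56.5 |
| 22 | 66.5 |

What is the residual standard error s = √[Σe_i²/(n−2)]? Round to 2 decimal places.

x=4: ŷ = 9 + 2.5·4 = 19; e = 20 − 19 = 1
x=13: ŷ = 9 + 2.5·13 = 41.5; e = 40 − 41.5 = -1.5
x=16: ŷ = 9 + 2.5·16 = 49; e = 47 − 49 = -2
x=17: ŷ = 9 + 2.5·17 = 51.5; e = 54 − 51.5 = 2.5
x=20: ŷ = 9 + 2.5·20 = 59; e = 56.5 − 59 = -2.5
x=22: ŷ = 9 + 2.5·22 = 64; e = 66.5 − 64 = 2.5
SSE = 1 + 2.25 + 4 + 6.25 + 6.25 + 6.25 = 26
s = √(26/4) = √6.5 ≈ 2.55

s = 2.55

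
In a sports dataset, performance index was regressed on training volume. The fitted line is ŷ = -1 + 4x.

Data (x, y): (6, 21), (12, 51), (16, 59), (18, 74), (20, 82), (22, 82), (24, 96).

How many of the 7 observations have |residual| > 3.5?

3

x=6: ŷ = -1 + 4·6 = 23; e = 21 − 23 = -2
x=12: ŷ = -1 + 4·12 = 47; e = 51 − 47 = 4
x=16: ŷ = -1 + 4·16 = 63; e = 59 − 63 = -4
x=18: ŷ = -1 + 4·18 = 71; e = 74 − 71 = 3
x=20: ŷ = -1 + 4·20 = 79; e = 82 − 79 = 3
x=22: ŷ = -1 + 4·22 = 87; e = 82 − 87 = -5
x=24: ŷ = -1 + 4·24 = 95; e = 96 − 95 = 1
|e| > 3.5: x=12 (|e|=4), x=16 (|e|=4), x=22 (|e|=5) → 3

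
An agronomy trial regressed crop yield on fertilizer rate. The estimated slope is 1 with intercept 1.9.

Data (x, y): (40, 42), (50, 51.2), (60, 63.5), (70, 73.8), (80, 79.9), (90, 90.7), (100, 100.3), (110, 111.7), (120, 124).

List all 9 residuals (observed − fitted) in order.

x=40: ŷ = 1.9 + 40 = 41.9; e = 42 − 41.9 = 0.1
x=50: ŷ = 1.9 + 50 = 51.9; e = 51.2 − 51.9 = -0.7
x=60: ŷ = 1.9 + 60 = 61.9; e = 63.5 − 61.9 = 1.6
x=70: ŷ = 1.9 + 70 = 71.9; e = 73.8 − 71.9 = 1.9
x=80: ŷ = 1.9 + 80 = 81.9; e = 79.9 − 81.9 = -2
x=90: ŷ = 1.9 + 90 = 91.9; e = 90.7 − 91.9 = -1.2
x=100: ŷ = 1.9 + 100 = 101.9; e = 100.3 − 101.9 = -1.6
x=110: ŷ = 1.9 + 110 = 111.9; e = 111.7 − 111.9 = -0.2
x=120: ŷ = 1.9 + 120 = 121.9; e = 124 − 121.9 = 2.1

0.1, -0.7, 1.6, 1.9, -2, -1.2, -1.6, -0.2, 2.1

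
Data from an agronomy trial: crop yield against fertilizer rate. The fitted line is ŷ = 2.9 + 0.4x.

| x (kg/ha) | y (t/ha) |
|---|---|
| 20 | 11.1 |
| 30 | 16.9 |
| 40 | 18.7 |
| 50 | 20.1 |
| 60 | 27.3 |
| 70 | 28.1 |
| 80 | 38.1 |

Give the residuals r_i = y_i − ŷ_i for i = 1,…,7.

0.2, 2, -0.2, -2.8, 0.4, -2.8, 3.2

x=20: ŷ = 2.9 + 0.4·20 = 10.9; r = 11.1 − 10.9 = 0.2
x=30: ŷ = 2.9 + 0.4·30 = 14.9; r = 16.9 − 14.9 = 2
x=40: ŷ = 2.9 + 0.4·40 = 18.9; r = 18.7 − 18.9 = -0.2
x=50: ŷ = 2.9 + 0.4·50 = 22.9; r = 20.1 − 22.9 = -2.8
x=60: ŷ = 2.9 + 0.4·60 = 26.9; r = 27.3 − 26.9 = 0.4
x=70: ŷ = 2.9 + 0.4·70 = 30.9; r = 28.1 − 30.9 = -2.8
x=80: ŷ = 2.9 + 0.4·80 = 34.9; r = 38.1 − 34.9 = 3.2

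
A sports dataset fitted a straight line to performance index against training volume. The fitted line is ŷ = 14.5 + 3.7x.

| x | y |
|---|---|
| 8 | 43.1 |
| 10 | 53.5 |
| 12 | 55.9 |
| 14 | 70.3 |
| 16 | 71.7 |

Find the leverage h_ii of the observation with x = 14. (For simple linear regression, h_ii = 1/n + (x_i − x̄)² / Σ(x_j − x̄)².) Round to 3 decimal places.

x̄ = (8 + 10 + 12 + 14 + 16)/5 = 12
Σ(x − x̄)² = 16 + 4 + 0 + 4 + 16 = 40
h = 1/5 + (2)²/40 = 0.2 + 0.1 = 0.300

h = 0.300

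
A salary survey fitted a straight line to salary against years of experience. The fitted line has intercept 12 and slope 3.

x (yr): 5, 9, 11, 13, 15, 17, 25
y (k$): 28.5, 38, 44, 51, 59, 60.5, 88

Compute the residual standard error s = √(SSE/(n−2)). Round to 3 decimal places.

x=5: ŷ = 12 + 3·5 = 27; e = 28.5 − 27 = 1.5
x=9: ŷ = 12 + 3·9 = 39; e = 38 − 39 = -1
x=11: ŷ = 12 + 3·11 = 45; e = 44 − 45 = -1
x=13: ŷ = 12 + 3·13 = 51; e = 51 − 51 = 0
x=15: ŷ = 12 + 3·15 = 57; e = 59 − 57 = 2
x=17: ŷ = 12 + 3·17 = 63; e = 60.5 − 63 = -2.5
x=25: ŷ = 12 + 3·25 = 87; e = 88 − 87 = 1
SSE = 2.25 + 1 + 1 + 0 + 4 + 6.25 + 1 = 15.5
s = √(15.5/5) = √3.1 ≈ 1.761

s = 1.761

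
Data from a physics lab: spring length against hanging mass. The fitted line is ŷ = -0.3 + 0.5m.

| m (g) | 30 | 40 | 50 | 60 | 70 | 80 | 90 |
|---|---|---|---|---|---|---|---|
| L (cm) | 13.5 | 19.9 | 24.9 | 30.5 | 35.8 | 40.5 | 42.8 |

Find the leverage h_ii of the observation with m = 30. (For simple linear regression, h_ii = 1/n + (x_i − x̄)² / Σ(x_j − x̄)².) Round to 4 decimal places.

m̄ = (30 + 40 + 50 + 60 + 70 + 80 + 90)/7 = 60
Σ(m − m̄)² = 900 + 400 + 100 + 0 + 100 + 400 + 900 = 2800
h = 1/7 + (-30)²/2800 = 0.142857 + 0.321429 = 0.4643

h = 0.4643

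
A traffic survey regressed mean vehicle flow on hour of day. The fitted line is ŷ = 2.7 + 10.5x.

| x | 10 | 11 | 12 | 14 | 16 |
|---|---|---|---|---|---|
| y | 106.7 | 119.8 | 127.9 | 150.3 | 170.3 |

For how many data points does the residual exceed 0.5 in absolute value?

4

x=10: ŷ = 2.7 + 10.5·10 = 107.7; e = 106.7 − 107.7 = -1
x=11: ŷ = 2.7 + 10.5·11 = 118.2; e = 119.8 − 118.2 = 1.6
x=12: ŷ = 2.7 + 10.5·12 = 128.7; e = 127.9 − 128.7 = -0.8
x=14: ŷ = 2.7 + 10.5·14 = 149.7; e = 150.3 − 149.7 = 0.6
x=16: ŷ = 2.7 + 10.5·16 = 170.7; e = 170.3 − 170.7 = -0.4
|e| > 0.5: x=10 (|e|=1), x=11 (|e|=1.6), x=12 (|e|=0.8), x=14 (|e|=0.6) → 4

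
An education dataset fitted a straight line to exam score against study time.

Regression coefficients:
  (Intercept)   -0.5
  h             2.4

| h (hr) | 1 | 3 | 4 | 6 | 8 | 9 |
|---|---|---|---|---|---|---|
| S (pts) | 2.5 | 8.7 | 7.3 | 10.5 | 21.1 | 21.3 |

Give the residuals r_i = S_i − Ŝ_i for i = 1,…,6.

h=1: Ŝ = -0.5 + 2.4·1 = 1.9; r = 2.5 − 1.9 = 0.6
h=3: Ŝ = -0.5 + 2.4·3 = 6.7; r = 8.7 − 6.7 = 2
h=4: Ŝ = -0.5 + 2.4·4 = 9.1; r = 7.3 − 9.1 = -1.8
h=6: Ŝ = -0.5 + 2.4·6 = 13.9; r = 10.5 − 13.9 = -3.4
h=8: Ŝ = -0.5 + 2.4·8 = 18.7; r = 21.1 − 18.7 = 2.4
h=9: Ŝ = -0.5 + 2.4·9 = 21.1; r = 21.3 − 21.1 = 0.2

0.6, 2, -1.8, -3.4, 2.4, 0.2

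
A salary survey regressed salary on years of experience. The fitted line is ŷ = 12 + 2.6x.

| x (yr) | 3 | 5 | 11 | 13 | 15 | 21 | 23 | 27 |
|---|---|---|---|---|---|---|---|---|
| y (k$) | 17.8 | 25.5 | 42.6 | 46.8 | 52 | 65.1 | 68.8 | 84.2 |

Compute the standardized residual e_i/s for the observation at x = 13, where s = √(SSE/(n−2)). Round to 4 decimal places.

0.4851

x=3: ŷ = 12 + 2.6·3 = 19.8; e = 17.8 − 19.8 = -2
x=5: ŷ = 12 + 2.6·5 = 25; e = 25.5 − 25 = 0.5
x=11: ŷ = 12 + 2.6·11 = 40.6; e = 42.6 − 40.6 = 2
x=13: ŷ = 12 + 2.6·13 = 45.8; e = 46.8 − 45.8 = 1
x=15: ŷ = 12 + 2.6·15 = 51; e = 52 − 51 = 1
x=21: ŷ = 12 + 2.6·21 = 66.6; e = 65.1 − 66.6 = -1.5
x=23: ŷ = 12 + 2.6·23 = 71.8; e = 68.8 − 71.8 = -3
x=27: ŷ = 12 + 2.6·27 = 82.2; e = 84.2 − 82.2 = 2
SSE = 4 + 0.25 + 4 + 1 + 1 + 2.25 + 9 + 4 = 25.5
s = √(25.5/6) = 2.06155
e/s = 1 / 2.06155 = 0.4851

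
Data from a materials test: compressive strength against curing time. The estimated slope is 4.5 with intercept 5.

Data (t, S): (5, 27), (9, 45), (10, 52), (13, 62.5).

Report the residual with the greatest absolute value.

t=5: Ŝ = 5 + 4.5·5 = 27.5; e = 27 − 27.5 = -0.5
t=9: Ŝ = 5 + 4.5·9 = 45.5; e = 45 − 45.5 = -0.5
t=10: Ŝ = 5 + 4.5·10 = 50; e = 52 − 50 = 2
t=13: Ŝ = 5 + 4.5·13 = 63.5; e = 62.5 − 63.5 = -1
Largest |e| is 2 at t = 10, residual 2.

e = 2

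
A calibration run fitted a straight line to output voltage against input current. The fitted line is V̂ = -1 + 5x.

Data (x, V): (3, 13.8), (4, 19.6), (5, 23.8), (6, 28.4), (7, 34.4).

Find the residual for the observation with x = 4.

V̂ = -1 + 5·4 = 19
e = 19.6 − 19 = 0.6

e = 0.6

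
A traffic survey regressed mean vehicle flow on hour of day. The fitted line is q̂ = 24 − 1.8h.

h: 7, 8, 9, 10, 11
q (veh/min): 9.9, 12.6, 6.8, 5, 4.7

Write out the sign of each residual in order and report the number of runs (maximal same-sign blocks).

h=7: q̂ = 24 − 1.8·7 = 11.4; r = 9.9 − 11.4 = -1.5
h=8: q̂ = 24 − 1.8·8 = 9.6; r = 12.6 − 9.6 = 3
h=9: q̂ = 24 − 1.8·9 = 7.8; r = 6.8 − 7.8 = -1
h=10: q̂ = 24 − 1.8·10 = 6; r = 5 − 6 = -1
h=11: q̂ = 24 − 1.8·11 = 4.2; r = 4.7 − 4.2 = 0.5
Signs: − + − − +
Runs: −×1, +×1, −×2, +×1 → 4

4 runs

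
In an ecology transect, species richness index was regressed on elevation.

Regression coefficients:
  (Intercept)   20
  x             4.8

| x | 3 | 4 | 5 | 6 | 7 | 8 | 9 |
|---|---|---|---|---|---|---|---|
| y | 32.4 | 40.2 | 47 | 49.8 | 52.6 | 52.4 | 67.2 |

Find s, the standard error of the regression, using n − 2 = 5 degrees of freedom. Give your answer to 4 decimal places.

s = 3.6878

x=3: ŷ = 20 + 4.8·3 = 34.4; r = 32.4 − 34.4 = -2
x=4: ŷ = 20 + 4.8·4 = 39.2; r = 40.2 − 39.2 = 1
x=5: ŷ = 20 + 4.8·5 = 44; r = 47 − 44 = 3
x=6: ŷ = 20 + 4.8·6 = 48.8; r = 49.8 − 48.8 = 1
x=7: ŷ = 20 + 4.8·7 = 53.6; r = 52.6 − 53.6 = -1
x=8: ŷ = 20 + 4.8·8 = 58.4; r = 52.4 − 58.4 = -6
x=9: ŷ = 20 + 4.8·9 = 63.2; r = 67.2 − 63.2 = 4
SSE = 4 + 1 + 9 + 1 + 1 + 36 + 16 = 68
s = √(68/5) = √13.6 ≈ 3.6878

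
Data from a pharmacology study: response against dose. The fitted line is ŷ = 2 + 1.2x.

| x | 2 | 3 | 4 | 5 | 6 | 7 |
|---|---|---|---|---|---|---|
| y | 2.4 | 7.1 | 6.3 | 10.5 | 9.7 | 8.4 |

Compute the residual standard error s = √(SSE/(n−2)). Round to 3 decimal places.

x=2: ŷ = 2 + 1.2·2 = 4.4; r = 2.4 − 4.4 = -2
x=3: ŷ = 2 + 1.2·3 = 5.6; r = 7.1 − 5.6 = 1.5
x=4: ŷ = 2 + 1.2·4 = 6.8; r = 6.3 − 6.8 = -0.5
x=5: ŷ = 2 + 1.2·5 = 8; r = 10.5 − 8 = 2.5
x=6: ŷ = 2 + 1.2·6 = 9.2; r = 9.7 − 9.2 = 0.5
x=7: ŷ = 2 + 1.2·7 = 10.4; r = 8.4 − 10.4 = -2
SSE = 4 + 2.25 + 0.25 + 6.25 + 0.25 + 4 = 17
s = √(17/4) = √4.25 ≈ 2.062

s = 2.062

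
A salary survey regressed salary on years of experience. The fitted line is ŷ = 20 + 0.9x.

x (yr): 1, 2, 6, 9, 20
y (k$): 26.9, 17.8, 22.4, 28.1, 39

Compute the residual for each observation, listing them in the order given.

x=1: ŷ = 20 + 0.9·1 = 20.9; e = 26.9 − 20.9 = 6
x=2: ŷ = 20 + 0.9·2 = 21.8; e = 17.8 − 21.8 = -4
x=6: ŷ = 20 + 0.9·6 = 25.4; e = 22.4 − 25.4 = -3
x=9: ŷ = 20 + 0.9·9 = 28.1; e = 28.1 − 28.1 = 0
x=20: ŷ = 20 + 0.9·20 = 38; e = 39 − 38 = 1

6, -4, -3, 0, 1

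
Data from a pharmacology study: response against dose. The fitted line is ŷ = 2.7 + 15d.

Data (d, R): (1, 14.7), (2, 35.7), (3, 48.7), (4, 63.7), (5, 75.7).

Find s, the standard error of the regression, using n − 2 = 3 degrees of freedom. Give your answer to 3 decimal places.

d=1: ŷ = 2.7 + 15·1 = 17.7; e = 14.7 − 17.7 = -3
d=2: ŷ = 2.7 + 15·2 = 32.7; e = 35.7 − 32.7 = 3
d=3: ŷ = 2.7 + 15·3 = 47.7; e = 48.7 − 47.7 = 1
d=4: ŷ = 2.7 + 15·4 = 62.7; e = 63.7 − 62.7 = 1
d=5: ŷ = 2.7 + 15·5 = 77.7; e = 75.7 − 77.7 = -2
SSE = 9 + 9 + 1 + 1 + 4 = 24
s = √(24/3) = √8 ≈ 2.828

s = 2.828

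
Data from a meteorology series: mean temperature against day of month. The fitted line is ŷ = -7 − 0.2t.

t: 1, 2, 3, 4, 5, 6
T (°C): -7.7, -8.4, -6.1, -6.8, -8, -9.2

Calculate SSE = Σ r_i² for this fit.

SSE = 5.5

t=1: ŷ = -7 − 0.2·1 = -7.2; r = -7.7 − (-7.2) = -0.5
t=2: ŷ = -7 − 0.2·2 = -7.4; r = -8.4 − (-7.4) = -1
t=3: ŷ = -7 − 0.2·3 = -7.6; r = -6.1 − (-7.6) = 1.5
t=4: ŷ = -7 − 0.2·4 = -7.8; r = -6.8 − (-7.8) = 1
t=5: ŷ = -7 − 0.2·5 = -8; r = -8 − (-8) = 0
t=6: ŷ = -7 − 0.2·6 = -8.2; r = -9.2 − (-8.2) = -1
SSE = 0.25 + 1 + 2.25 + 1 + 0 + 1 = 5.5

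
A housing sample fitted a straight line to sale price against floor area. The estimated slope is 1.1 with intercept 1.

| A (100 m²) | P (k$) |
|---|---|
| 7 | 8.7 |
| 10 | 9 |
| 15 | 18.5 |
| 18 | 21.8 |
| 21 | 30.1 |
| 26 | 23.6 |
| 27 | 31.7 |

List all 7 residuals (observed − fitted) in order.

0, -3, 1, 1, 6, -6, 1

A=7: ŷ = 1 + 1.1·7 = 8.7; r = 8.7 − 8.7 = 0
A=10: ŷ = 1 + 1.1·10 = 12; r = 9 − 12 = -3
A=15: ŷ = 1 + 1.1·15 = 17.5; r = 18.5 − 17.5 = 1
A=18: ŷ = 1 + 1.1·18 = 20.8; r = 21.8 − 20.8 = 1
A=21: ŷ = 1 + 1.1·21 = 24.1; r = 30.1 − 24.1 = 6
A=26: ŷ = 1 + 1.1·26 = 29.6; r = 23.6 − 29.6 = -6
A=27: ŷ = 1 + 1.1·27 = 30.7; r = 31.7 − 30.7 = 1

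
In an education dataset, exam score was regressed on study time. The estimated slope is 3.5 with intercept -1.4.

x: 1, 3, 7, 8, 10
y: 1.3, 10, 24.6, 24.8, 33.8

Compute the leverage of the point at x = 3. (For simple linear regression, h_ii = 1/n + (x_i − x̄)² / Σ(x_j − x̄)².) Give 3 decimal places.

h = 0.343

x̄ = (1 + 3 + 7 + 8 + 10)/5 = 5.8
Σ(x − x̄)² = 23.04 + 7.84 + 1.44 + 4.84 + 17.64 = 54.8
h = 1/5 + (-2.8)²/54.8 = 0.2 + 0.143066 = 0.343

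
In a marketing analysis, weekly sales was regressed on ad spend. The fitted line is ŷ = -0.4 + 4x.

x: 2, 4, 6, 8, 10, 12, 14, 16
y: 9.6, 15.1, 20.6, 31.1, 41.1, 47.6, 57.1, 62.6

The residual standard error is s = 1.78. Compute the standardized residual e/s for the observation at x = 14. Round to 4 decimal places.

0.8427

ŷ = -0.4 + 4·14 = 55.6
e = 57.1 − 55.6 = 1.5
e/s = 1.5 / 1.78 = 0.8427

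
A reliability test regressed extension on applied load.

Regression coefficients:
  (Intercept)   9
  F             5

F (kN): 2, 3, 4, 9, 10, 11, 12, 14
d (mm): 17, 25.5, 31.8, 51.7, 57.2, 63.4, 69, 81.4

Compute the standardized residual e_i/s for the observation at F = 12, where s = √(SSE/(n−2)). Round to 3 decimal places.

0.000

F=2: ŷ = 9 + 5·2 = 19; e = 17 − 19 = -2
F=3: ŷ = 9 + 5·3 = 24; e = 25.5 − 24 = 1.5
F=4: ŷ = 9 + 5·4 = 29; e = 31.8 − 29 = 2.8
F=9: ŷ = 9 + 5·9 = 54; e = 51.7 − 54 = -2.3
F=10: ŷ = 9 + 5·10 = 59; e = 57.2 − 59 = -1.8
F=11: ŷ = 9 + 5·11 = 64; e = 63.4 − 64 = -0.6
F=12: ŷ = 9 + 5·12 = 69; e = 69 − 69 = 0
F=14: ŷ = 9 + 5·14 = 79; e = 81.4 − 79 = 2.4
SSE = 4 + 2.25 + 7.84 + 5.29 + 3.24 + 0.36 + 0 + 5.76 = 28.74
s = √(28.74/6) = 2.18861
e/s = 0 / 2.18861 = 0.000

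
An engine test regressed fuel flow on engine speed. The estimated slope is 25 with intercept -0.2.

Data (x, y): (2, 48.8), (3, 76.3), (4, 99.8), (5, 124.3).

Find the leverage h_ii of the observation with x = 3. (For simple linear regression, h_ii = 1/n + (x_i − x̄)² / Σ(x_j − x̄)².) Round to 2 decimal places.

x̄ = (2 + 3 + 4 + 5)/4 = 3.5
Σ(x − x̄)² = 2.25 + 0.25 + 0.25 + 2.25 = 5
h = 1/4 + (-0.5)²/5 = 0.25 + 0.05 = 0.30

h = 0.30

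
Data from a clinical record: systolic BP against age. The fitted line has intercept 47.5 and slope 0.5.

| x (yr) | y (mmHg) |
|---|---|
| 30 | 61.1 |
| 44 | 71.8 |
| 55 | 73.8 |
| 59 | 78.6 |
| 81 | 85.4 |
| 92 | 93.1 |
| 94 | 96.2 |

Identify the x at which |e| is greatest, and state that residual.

x = 81, e = -2.6

x=30: ŷ = 47.5 + 0.5·30 = 62.5; e = 61.1 − 62.5 = -1.4
x=44: ŷ = 47.5 + 0.5·44 = 69.5; e = 71.8 − 69.5 = 2.3
x=55: ŷ = 47.5 + 0.5·55 = 75; e = 73.8 − 75 = -1.2
x=59: ŷ = 47.5 + 0.5·59 = 77; e = 78.6 − 77 = 1.6
x=81: ŷ = 47.5 + 0.5·81 = 88; e = 85.4 − 88 = -2.6
x=92: ŷ = 47.5 + 0.5·92 = 93.5; e = 93.1 − 93.5 = -0.4
x=94: ŷ = 47.5 + 0.5·94 = 94.5; e = 96.2 − 94.5 = 1.7
Largest |e| is 2.6 at x = 81, residual -2.6.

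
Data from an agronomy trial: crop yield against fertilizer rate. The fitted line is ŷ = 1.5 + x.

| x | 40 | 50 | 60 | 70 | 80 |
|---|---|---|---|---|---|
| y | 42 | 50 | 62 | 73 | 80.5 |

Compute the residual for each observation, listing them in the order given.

x=40: ŷ = 1.5 + 40 = 41.5; e = 42 − 41.5 = 0.5
x=50: ŷ = 1.5 + 50 = 51.5; e = 50 − 51.5 = -1.5
x=60: ŷ = 1.5 + 60 = 61.5; e = 62 − 61.5 = 0.5
x=70: ŷ = 1.5 + 70 = 71.5; e = 73 − 71.5 = 1.5
x=80: ŷ = 1.5 + 80 = 81.5; e = 80.5 − 81.5 = -1

0.5, -1.5, 0.5, 1.5, -1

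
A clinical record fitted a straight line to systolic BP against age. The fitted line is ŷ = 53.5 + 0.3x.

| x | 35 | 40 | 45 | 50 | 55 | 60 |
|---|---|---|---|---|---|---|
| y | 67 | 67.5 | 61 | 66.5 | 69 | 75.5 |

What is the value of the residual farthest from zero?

r = -6

x=35: ŷ = 53.5 + 0.3·35 = 64; r = 67 − 64 = 3
x=40: ŷ = 53.5 + 0.3·40 = 65.5; r = 67.5 − 65.5 = 2
x=45: ŷ = 53.5 + 0.3·45 = 67; r = 61 − 67 = -6
x=50: ŷ = 53.5 + 0.3·50 = 68.5; r = 66.5 − 68.5 = -2
x=55: ŷ = 53.5 + 0.3·55 = 70; r = 69 − 70 = -1
x=60: ŷ = 53.5 + 0.3·60 = 71.5; r = 75.5 − 71.5 = 4
Largest |r| is 6 at x = 45, residual -6.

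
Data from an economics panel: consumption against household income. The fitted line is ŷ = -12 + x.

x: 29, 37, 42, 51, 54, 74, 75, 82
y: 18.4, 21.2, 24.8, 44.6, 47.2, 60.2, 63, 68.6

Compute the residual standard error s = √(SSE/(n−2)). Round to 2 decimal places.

x=29: ŷ = -12 + 29 = 17; e = 18.4 − 17 = 1.4
x=37: ŷ = -12 + 37 = 25; e = 21.2 − 25 = -3.8
x=42: ŷ = -12 + 42 = 30; e = 24.8 − 30 = -5.2
x=51: ŷ = -12 + 51 = 39; e = 44.6 − 39 = 5.6
x=54: ŷ = -12 + 54 = 42; e = 47.2 − 42 = 5.2
x=74: ŷ = -12 + 74 = 62; e = 60.2 − 62 = -1.8
x=75: ŷ = -12 + 75 = 63; e = 63 − 63 = 0
x=82: ŷ = -12 + 82 = 70; e = 68.6 − 70 = -1.4
SSE = 1.96 + 14.44 + 27.04 + 31.36 + 27.04 + 3.24 + 0 + 1.96 = 107.04
s = √(107.04/6) = √17.84 ≈ 4.22

s = 4.22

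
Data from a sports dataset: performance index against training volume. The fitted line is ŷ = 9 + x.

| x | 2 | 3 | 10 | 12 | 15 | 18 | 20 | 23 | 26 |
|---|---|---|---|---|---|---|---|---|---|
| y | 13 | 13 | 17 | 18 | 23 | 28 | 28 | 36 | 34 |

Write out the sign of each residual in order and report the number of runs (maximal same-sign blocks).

x=2: ŷ = 9 + 2 = 11; e = 13 − 11 = 2
x=3: ŷ = 9 + 3 = 12; e = 13 − 12 = 1
x=10: ŷ = 9 + 10 = 19; e = 17 − 19 = -2
x=12: ŷ = 9 + 12 = 21; e = 18 − 21 = -3
x=15: ŷ = 9 + 15 = 24; e = 23 − 24 = -1
x=18: ŷ = 9 + 18 = 27; e = 28 − 27 = 1
x=20: ŷ = 9 + 20 = 29; e = 28 − 29 = -1
x=23: ŷ = 9 + 23 = 32; e = 36 − 32 = 4
x=26: ŷ = 9 + 26 = 35; e = 34 − 35 = -1
Signs: + + − − − + − + −
Runs: +×2, −×3, +×1, −×1, +×1, −×1 → 6

6 runs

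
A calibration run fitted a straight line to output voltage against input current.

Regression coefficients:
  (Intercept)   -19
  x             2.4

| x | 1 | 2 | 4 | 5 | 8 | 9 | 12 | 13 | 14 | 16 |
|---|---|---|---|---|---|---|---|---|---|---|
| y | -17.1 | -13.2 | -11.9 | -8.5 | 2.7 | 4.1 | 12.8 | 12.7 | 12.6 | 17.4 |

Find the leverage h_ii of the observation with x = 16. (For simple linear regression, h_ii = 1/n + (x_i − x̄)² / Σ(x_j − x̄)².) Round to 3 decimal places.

x̄ = (1 + 2 + 4 + 5 + 8 + 9 + 12 + 13 + 14 + 16)/10 = 8.4
Σ(x − x̄)² = 54.76 + 40.96 + 19.36 + 11.56 + 0.16 + 0.36 + 12.96 + 21.16 + 31.36 + 57.76 = 250.4
h = 1/10 + (7.6)²/250.4 = 0.1 + 0.230671 = 0.331

h = 0.331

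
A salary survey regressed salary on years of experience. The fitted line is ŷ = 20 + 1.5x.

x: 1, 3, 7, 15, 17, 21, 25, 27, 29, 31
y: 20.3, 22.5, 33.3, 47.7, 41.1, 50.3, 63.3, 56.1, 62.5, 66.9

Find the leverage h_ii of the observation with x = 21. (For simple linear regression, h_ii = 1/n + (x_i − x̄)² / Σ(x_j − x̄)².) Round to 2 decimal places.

h = 0.11

x̄ = (1 + 3 + 7 + 15 + 17 + 21 + 25 + 27 + 29 + 31)/10 = 17.6
Σ(x − x̄)² = 275.56 + 213.16 + 112.36 + 6.76 + 0.36 + 11.56 + 54.76 + 88.36 + 129.96 + 179.56 = 1072.4
h = 1/10 + (3.4)²/1072.4 = 0.1 + 0.0107796 = 0.11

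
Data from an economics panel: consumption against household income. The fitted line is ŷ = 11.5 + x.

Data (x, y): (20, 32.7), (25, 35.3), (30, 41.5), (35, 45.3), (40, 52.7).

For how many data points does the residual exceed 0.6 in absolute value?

4

x=20: ŷ = 11.5 + 20 = 31.5; e = 32.7 − 31.5 = 1.2
x=25: ŷ = 11.5 + 25 = 36.5; e = 35.3 − 36.5 = -1.2
x=30: ŷ = 11.5 + 30 = 41.5; e = 41.5 − 41.5 = 0
x=35: ŷ = 11.5 + 35 = 46.5; e = 45.3 − 46.5 = -1.2
x=40: ŷ = 11.5 + 40 = 51.5; e = 52.7 − 51.5 = 1.2
|e| > 0.6: x=20 (|e|=1.2), x=25 (|e|=1.2), x=35 (|e|=1.2), x=40 (|e|=1.2) → 4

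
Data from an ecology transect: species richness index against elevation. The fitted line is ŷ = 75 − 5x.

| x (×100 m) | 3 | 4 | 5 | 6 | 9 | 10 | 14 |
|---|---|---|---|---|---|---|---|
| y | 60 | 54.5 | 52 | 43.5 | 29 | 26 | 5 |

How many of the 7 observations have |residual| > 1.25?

x=3: ŷ = 75 − 5·3 = 60; r = 60 − 60 = 0
x=4: ŷ = 75 − 5·4 = 55; r = 54.5 − 55 = -0.5
x=5: ŷ = 75 − 5·5 = 50; r = 52 − 50 = 2
x=6: ŷ = 75 − 5·6 = 45; r = 43.5 − 45 = -1.5
x=9: ŷ = 75 − 5·9 = 30; r = 29 − 30 = -1
x=10: ŷ = 75 − 5·10 = 25; r = 26 − 25 = 1
x=14: ŷ = 75 − 5·14 = 5; r = 5 − 5 = 0
|r| > 1.25: x=5 (|r|=2), x=6 (|r|=1.5) → 2

2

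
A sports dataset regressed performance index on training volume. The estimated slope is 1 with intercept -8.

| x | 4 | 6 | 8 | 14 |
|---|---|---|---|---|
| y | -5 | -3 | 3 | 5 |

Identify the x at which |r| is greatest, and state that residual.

x = 8, r = 3

x=4: ŷ = -8 + 4 = -4; r = -5 − (-4) = -1
x=6: ŷ = -8 + 6 = -2; r = -3 − (-2) = -1
x=8: ŷ = -8 + 8 = 0; r = 3 − 0 = 3
x=14: ŷ = -8 + 14 = 6; r = 5 − 6 = -1
Largest |r| is 3 at x = 8, residual 3.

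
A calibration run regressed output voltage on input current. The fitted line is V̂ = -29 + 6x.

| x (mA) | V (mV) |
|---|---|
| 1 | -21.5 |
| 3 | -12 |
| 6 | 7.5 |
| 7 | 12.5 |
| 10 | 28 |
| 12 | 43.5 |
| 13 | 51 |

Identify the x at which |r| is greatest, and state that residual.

x = 10, r = -3

x=1: V̂ = -29 + 6·1 = -23; r = -21.5 − (-23) = 1.5
x=3: V̂ = -29 + 6·3 = -11; r = -12 − (-11) = -1
x=6: V̂ = -29 + 6·6 = 7; r = 7.5 − 7 = 0.5
x=7: V̂ = -29 + 6·7 = 13; r = 12.5 − 13 = -0.5
x=10: V̂ = -29 + 6·10 = 31; r = 28 − 31 = -3
x=12: V̂ = -29 + 6·12 = 43; r = 43.5 − 43 = 0.5
x=13: V̂ = -29 + 6·13 = 49; r = 51 − 49 = 2
Largest |r| is 3 at x = 10, residual -3.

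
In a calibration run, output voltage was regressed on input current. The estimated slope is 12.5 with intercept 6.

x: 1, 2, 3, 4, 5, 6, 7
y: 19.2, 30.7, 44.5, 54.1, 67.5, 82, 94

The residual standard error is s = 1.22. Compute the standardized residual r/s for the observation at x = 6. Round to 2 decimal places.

ŷ = 6 + 12.5·6 = 81
r = 82 − 81 = 1
r/s = 1 / 1.22 = 0.82

0.82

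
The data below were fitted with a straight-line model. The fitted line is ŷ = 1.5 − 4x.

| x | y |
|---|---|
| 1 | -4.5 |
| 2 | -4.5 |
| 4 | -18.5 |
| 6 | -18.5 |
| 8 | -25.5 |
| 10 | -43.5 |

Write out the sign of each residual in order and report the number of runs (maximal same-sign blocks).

5 runs

x=1: ŷ = 1.5 − 4·1 = -2.5; e = -4.5 − (-2.5) = -2
x=2: ŷ = 1.5 − 4·2 = -6.5; e = -4.5 − (-6.5) = 2
x=4: ŷ = 1.5 − 4·4 = -14.5; e = -18.5 − (-14.5) = -4
x=6: ŷ = 1.5 − 4·6 = -22.5; e = -18.5 − (-22.5) = 4
x=8: ŷ = 1.5 − 4·8 = -30.5; e = -25.5 − (-30.5) = 5
x=10: ŷ = 1.5 − 4·10 = -38.5; e = -43.5 − (-38.5) = -5
Signs: − + − + + −
Runs: −×1, +×1, −×1, +×2, −×1 → 5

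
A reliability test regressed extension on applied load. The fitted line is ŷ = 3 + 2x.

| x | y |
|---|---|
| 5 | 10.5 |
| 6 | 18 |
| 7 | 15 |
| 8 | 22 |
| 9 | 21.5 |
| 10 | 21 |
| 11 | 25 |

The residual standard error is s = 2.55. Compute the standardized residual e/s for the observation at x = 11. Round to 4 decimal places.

ŷ = 3 + 2·11 = 25
e = 25 − 25 = 0
e/s = 0 / 2.55 = 0.0000

0.0000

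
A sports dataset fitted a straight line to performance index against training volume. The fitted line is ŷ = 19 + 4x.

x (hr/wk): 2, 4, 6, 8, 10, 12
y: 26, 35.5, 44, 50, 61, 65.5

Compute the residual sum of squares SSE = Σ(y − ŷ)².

SSE = 9.5

x=2: ŷ = 19 + 4·2 = 27; r = 26 − 27 = -1
x=4: ŷ = 19 + 4·4 = 35; r = 35.5 − 35 = 0.5
x=6: ŷ = 19 + 4·6 = 43; r = 44 − 43 = 1
x=8: ŷ = 19 + 4·8 = 51; r = 50 − 51 = -1
x=10: ŷ = 19 + 4·10 = 59; r = 61 − 59 = 2
x=12: ŷ = 19 + 4·12 = 67; r = 65.5 − 67 = -1.5
SSE = 1 + 0.25 + 1 + 1 + 4 + 2.25 = 9.5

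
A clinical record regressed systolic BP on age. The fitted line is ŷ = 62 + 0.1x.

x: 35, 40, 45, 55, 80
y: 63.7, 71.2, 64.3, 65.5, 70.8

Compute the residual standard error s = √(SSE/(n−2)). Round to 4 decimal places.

x=35: ŷ = 62 + 0.1·35 = 65.5; e = 63.7 − 65.5 = -1.8
x=40: ŷ = 62 + 0.1·40 = 66; e = 71.2 − 66 = 5.2
x=45: ŷ = 62 + 0.1·45 = 66.5; e = 64.3 − 66.5 = -2.2
x=55: ŷ = 62 + 0.1·55 = 67.5; e = 65.5 − 67.5 = -2
x=80: ŷ = 62 + 0.1·80 = 70; e = 70.8 − 70 = 0.8
SSE = 3.24 + 27.04 + 4.84 + 4 + 0.64 = 39.76
s = √(39.76/3) = √13.2533 ≈ 3.6405

s = 3.6405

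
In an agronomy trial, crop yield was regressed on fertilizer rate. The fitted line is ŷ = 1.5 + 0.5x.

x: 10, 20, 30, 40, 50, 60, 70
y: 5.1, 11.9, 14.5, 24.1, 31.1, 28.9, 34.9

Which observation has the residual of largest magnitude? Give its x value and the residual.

x=10: ŷ = 1.5 + 0.5·10 = 6.5; e = 5.1 − 6.5 = -1.4
x=20: ŷ = 1.5 + 0.5·20 = 11.5; e = 11.9 − 11.5 = 0.4
x=30: ŷ = 1.5 + 0.5·30 = 16.5; e = 14.5 − 16.5 = -2
x=40: ŷ = 1.5 + 0.5·40 = 21.5; e = 24.1 − 21.5 = 2.6
x=50: ŷ = 1.5 + 0.5·50 = 26.5; e = 31.1 − 26.5 = 4.6
x=60: ŷ = 1.5 + 0.5·60 = 31.5; e = 28.9 − 31.5 = -2.6
x=70: ŷ = 1.5 + 0.5·70 = 36.5; e = 34.9 − 36.5 = -1.6
Largest |e| is 4.6 at x = 50, residual 4.6.

x = 50, e = 4.6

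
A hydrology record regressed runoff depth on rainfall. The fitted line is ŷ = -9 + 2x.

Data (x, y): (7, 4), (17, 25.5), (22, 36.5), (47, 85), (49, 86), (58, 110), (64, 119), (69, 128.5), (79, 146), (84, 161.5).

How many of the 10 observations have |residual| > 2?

4

x=7: ŷ = -9 + 2·7 = 5; e = 4 − 5 = -1
x=17: ŷ = -9 + 2·17 = 25; e = 25.5 − 25 = 0.5
x=22: ŷ = -9 + 2·22 = 35; e = 36.5 − 35 = 1.5
x=47: ŷ = -9 + 2·47 = 85; e = 85 − 85 = 0
x=49: ŷ = -9 + 2·49 = 89; e = 86 − 89 = -3
x=58: ŷ = -9 + 2·58 = 107; e = 110 − 107 = 3
x=64: ŷ = -9 + 2·64 = 119; e = 119 − 119 = 0
x=69: ŷ = -9 + 2·69 = 129; e = 128.5 − 129 = -0.5
x=79: ŷ = -9 + 2·79 = 149; e = 146 − 149 = -3
x=84: ŷ = -9 + 2·84 = 159; e = 161.5 − 159 = 2.5
|e| > 2: x=49 (|e|=3), x=58 (|e|=3), x=79 (|e|=3), x=84 (|e|=2.5) → 4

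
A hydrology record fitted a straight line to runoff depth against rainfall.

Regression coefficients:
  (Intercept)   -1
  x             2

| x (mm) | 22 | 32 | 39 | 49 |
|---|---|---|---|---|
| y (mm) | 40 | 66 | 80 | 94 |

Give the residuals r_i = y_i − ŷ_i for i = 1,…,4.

x=22: ŷ = -1 + 2·22 = 43; r = 40 − 43 = -3
x=32: ŷ = -1 + 2·32 = 63; r = 66 − 63 = 3
x=39: ŷ = -1 + 2·39 = 77; r = 80 − 77 = 3
x=49: ŷ = -1 + 2·49 = 97; r = 94 − 97 = -3

-3, 3, 3, -3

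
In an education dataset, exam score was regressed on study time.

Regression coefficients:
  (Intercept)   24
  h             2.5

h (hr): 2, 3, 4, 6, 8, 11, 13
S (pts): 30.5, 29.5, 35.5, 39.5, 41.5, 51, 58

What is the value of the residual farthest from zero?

e = -2.5

h=2: Ŝ = 24 + 2.5·2 = 29; e = 30.5 − 29 = 1.5
h=3: Ŝ = 24 + 2.5·3 = 31.5; e = 29.5 − 31.5 = -2
h=4: Ŝ = 24 + 2.5·4 = 34; e = 35.5 − 34 = 1.5
h=6: Ŝ = 24 + 2.5·6 = 39; e = 39.5 − 39 = 0.5
h=8: Ŝ = 24 + 2.5·8 = 44; e = 41.5 − 44 = -2.5
h=11: Ŝ = 24 + 2.5·11 = 51.5; e = 51 − 51.5 = -0.5
h=13: Ŝ = 24 + 2.5·13 = 56.5; e = 58 − 56.5 = 1.5
Largest |e| is 2.5 at h = 8, residual -2.5.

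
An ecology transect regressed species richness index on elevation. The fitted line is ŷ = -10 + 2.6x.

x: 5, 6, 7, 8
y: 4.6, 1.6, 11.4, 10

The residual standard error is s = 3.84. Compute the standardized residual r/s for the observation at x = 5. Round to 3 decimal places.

0.417

ŷ = -10 + 2.6·5 = 3
r = 4.6 − 3 = 1.6
r/s = 1.6 / 3.84 = 0.417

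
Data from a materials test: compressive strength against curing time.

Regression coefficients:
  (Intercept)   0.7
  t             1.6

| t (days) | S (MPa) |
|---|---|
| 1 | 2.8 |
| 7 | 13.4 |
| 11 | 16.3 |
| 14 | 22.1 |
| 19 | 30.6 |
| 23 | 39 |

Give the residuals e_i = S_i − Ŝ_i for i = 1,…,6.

t=1: Ŝ = 0.7 + 1.6·1 = 2.3; e = 2.8 − 2.3 = 0.5
t=7: Ŝ = 0.7 + 1.6·7 = 11.9; e = 13.4 − 11.9 = 1.5
t=11: Ŝ = 0.7 + 1.6·11 = 18.3; e = 16.3 − 18.3 = -2
t=14: Ŝ = 0.7 + 1.6·14 = 23.1; e = 22.1 − 23.1 = -1
t=19: Ŝ = 0.7 + 1.6·19 = 31.1; e = 30.6 − 31.1 = -0.5
t=23: Ŝ = 0.7 + 1.6·23 = 37.5; e = 39 − 37.5 = 1.5

0.5, 1.5, -2, -1, -0.5, 1.5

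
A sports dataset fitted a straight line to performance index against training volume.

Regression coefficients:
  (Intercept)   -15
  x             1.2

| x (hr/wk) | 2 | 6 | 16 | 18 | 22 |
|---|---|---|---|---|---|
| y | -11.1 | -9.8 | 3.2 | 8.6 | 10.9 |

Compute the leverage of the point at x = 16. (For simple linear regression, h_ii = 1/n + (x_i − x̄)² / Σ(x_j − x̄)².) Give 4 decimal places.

x̄ = (2 + 6 + 16 + 18 + 22)/5 = 12.8
Σ(x − x̄)² = 116.64 + 46.24 + 10.24 + 27.04 + 84.64 = 284.8
h = 1/5 + (3.2)²/284.8 = 0.2 + 0.0359551 = 0.2360

h = 0.2360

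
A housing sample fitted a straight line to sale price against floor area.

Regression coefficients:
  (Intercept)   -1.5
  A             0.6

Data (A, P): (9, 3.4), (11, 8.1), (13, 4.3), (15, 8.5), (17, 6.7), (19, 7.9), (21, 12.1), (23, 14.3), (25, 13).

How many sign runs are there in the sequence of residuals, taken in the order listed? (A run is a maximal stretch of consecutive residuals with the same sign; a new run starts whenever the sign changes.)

7 runs

A=9: P̂ = -1.5 + 0.6·9 = 3.9; r = 3.4 − 3.9 = -0.5
A=11: P̂ = -1.5 + 0.6·11 = 5.1; r = 8.1 − 5.1 = 3
A=13: P̂ = -1.5 + 0.6·13 = 6.3; r = 4.3 − 6.3 = -2
A=15: P̂ = -1.5 + 0.6·15 = 7.5; r = 8.5 − 7.5 = 1
A=17: P̂ = -1.5 + 0.6·17 = 8.7; r = 6.7 − 8.7 = -2
A=19: P̂ = -1.5 + 0.6·19 = 9.9; r = 7.9 − 9.9 = -2
A=21: P̂ = -1.5 + 0.6·21 = 11.1; r = 12.1 − 11.1 = 1
A=23: P̂ = -1.5 + 0.6·23 = 12.3; r = 14.3 − 12.3 = 2
A=25: P̂ = -1.5 + 0.6·25 = 13.5; r = 13 − 13.5 = -0.5
Signs: − + − + − − + + −
Runs: −×1, +×1, −×1, +×1, −×2, +×2, −×1 → 7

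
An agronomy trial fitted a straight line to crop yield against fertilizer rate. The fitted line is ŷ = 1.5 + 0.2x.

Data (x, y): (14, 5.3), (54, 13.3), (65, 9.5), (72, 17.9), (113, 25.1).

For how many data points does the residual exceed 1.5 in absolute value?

2

x=14: ŷ = 1.5 + 0.2·14 = 4.3; r = 5.3 − 4.3 = 1
x=54: ŷ = 1.5 + 0.2·54 = 12.3; r = 13.3 − 12.3 = 1
x=65: ŷ = 1.5 + 0.2·65 = 14.5; r = 9.5 − 14.5 = -5
x=72: ŷ = 1.5 + 0.2·72 = 15.9; r = 17.9 − 15.9 = 2
x=113: ŷ = 1.5 + 0.2·113 = 24.1; r = 25.1 − 24.1 = 1
|r| > 1.5: x=65 (|r|=5), x=72 (|r|=2) → 2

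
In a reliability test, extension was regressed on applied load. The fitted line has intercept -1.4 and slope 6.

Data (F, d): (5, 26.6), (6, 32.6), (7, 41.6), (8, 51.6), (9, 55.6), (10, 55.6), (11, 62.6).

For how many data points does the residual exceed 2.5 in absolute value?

3

F=5: ŷ = -1.4 + 6·5 = 28.6; r = 26.6 − 28.6 = -2
F=6: ŷ = -1.4 + 6·6 = 34.6; r = 32.6 − 34.6 = -2
F=7: ŷ = -1.4 + 6·7 = 40.6; r = 41.6 − 40.6 = 1
F=8: ŷ = -1.4 + 6·8 = 46.6; r = 51.6 − 46.6 = 5
F=9: ŷ = -1.4 + 6·9 = 52.6; r = 55.6 − 52.6 = 3
F=10: ŷ = -1.4 + 6·10 = 58.6; r = 55.6 − 58.6 = -3
F=11: ŷ = -1.4 + 6·11 = 64.6; r = 62.6 − 64.6 = -2
|r| > 2.5: F=8 (|r|=5), F=9 (|r|=3), F=10 (|r|=3) → 3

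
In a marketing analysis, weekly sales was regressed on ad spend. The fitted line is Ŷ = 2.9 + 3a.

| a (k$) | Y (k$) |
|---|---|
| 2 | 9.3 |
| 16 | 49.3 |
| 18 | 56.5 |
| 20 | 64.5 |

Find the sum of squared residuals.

a=2: Ŷ = 2.9 + 3·2 = 8.9; e = 9.3 − 8.9 = 0.4
a=16: Ŷ = 2.9 + 3·16 = 50.9; e = 49.3 − 50.9 = -1.6
a=18: Ŷ = 2.9 + 3·18 = 56.9; e = 56.5 − 56.9 = -0.4
a=20: Ŷ = 2.9 + 3·20 = 62.9; e = 64.5 − 62.9 = 1.6
SSE = 0.16 + 2.56 + 0.16 + 2.56 = 5.44

SSE = 5.44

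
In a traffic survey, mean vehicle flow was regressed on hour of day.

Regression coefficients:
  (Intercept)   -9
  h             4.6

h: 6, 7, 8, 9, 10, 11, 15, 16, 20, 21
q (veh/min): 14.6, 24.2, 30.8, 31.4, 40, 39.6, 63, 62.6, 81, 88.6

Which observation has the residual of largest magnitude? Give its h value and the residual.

h=6: ŷ = -9 + 4.6·6 = 18.6; r = 14.6 − 18.6 = -4
h=7: ŷ = -9 + 4.6·7 = 23.2; r = 24.2 − 23.2 = 1
h=8: ŷ = -9 + 4.6·8 = 27.8; r = 30.8 − 27.8 = 3
h=9: ŷ = -9 + 4.6·9 = 32.4; r = 31.4 − 32.4 = -1
h=10: ŷ = -9 + 4.6·10 = 37; r = 40 − 37 = 3
h=11: ŷ = -9 + 4.6·11 = 41.6; r = 39.6 − 41.6 = -2
h=15: ŷ = -9 + 4.6·15 = 60; r = 63 − 60 = 3
h=16: ŷ = -9 + 4.6·16 = 64.6; r = 62.6 − 64.6 = -2
h=20: ŷ = -9 + 4.6·20 = 83; r = 81 − 83 = -2
h=21: ŷ = -9 + 4.6·21 = 87.6; r = 88.6 − 87.6 = 1
Largest |r| is 4 at h = 6, residual -4.

h = 6, r = -4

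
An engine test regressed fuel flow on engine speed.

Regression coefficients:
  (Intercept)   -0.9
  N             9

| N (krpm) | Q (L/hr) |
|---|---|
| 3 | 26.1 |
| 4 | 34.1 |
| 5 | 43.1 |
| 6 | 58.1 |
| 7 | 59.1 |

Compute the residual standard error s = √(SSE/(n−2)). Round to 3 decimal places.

s = 3.464

N=3: Q̂ = -0.9 + 9·3 = 26.1; r = 26.1 − 26.1 = 0
N=4: Q̂ = -0.9 + 9·4 = 35.1; r = 34.1 − 35.1 = -1
N=5: Q̂ = -0.9 + 9·5 = 44.1; r = 43.1 − 44.1 = -1
N=6: Q̂ = -0.9 + 9·6 = 53.1; r = 58.1 − 53.1 = 5
N=7: Q̂ = -0.9 + 9·7 = 62.1; r = 59.1 − 62.1 = -3
SSE = 0 + 1 + 1 + 25 + 9 = 36
s = √(36/3) = √12 ≈ 3.464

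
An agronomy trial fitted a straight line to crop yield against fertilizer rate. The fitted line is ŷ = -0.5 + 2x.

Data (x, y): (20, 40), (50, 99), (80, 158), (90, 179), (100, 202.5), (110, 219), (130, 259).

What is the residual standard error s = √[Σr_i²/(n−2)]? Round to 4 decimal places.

x=20: ŷ = -0.5 + 2·20 = 39.5; r = 40 − 39.5 = 0.5
x=50: ŷ = -0.5 + 2·50 = 99.5; r = 99 − 99.5 = -0.5
x=80: ŷ = -0.5 + 2·80 = 159.5; r = 158 − 159.5 = -1.5
x=90: ŷ = -0.5 + 2·90 = 179.5; r = 179 − 179.5 = -0.5
x=100: ŷ = -0.5 + 2·100 = 199.5; r = 202.5 − 199.5 = 3
x=110: ŷ = -0.5 + 2·110 = 219.5; r = 219 − 219.5 = -0.5
x=130: ŷ = -0.5 + 2·130 = 259.5; r = 259 − 259.5 = -0.5
SSE = 0.25 + 0.25 + 2.25 + 0.25 + 9 + 0.25 + 0.25 = 12.5
s = √(12.5/5) = √2.5 ≈ 1.5811

s = 1.5811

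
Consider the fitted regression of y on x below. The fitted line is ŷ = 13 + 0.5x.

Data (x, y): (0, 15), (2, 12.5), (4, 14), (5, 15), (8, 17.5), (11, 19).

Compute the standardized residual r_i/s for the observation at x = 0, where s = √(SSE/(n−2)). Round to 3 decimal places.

1.414

x=0: ŷ = 13 + 0.5·0 = 13; r = 15 − 13 = 2
x=2: ŷ = 13 + 0.5·2 = 14; r = 12.5 − 14 = -1.5
x=4: ŷ = 13 + 0.5·4 = 15; r = 14 − 15 = -1
x=5: ŷ = 13 + 0.5·5 = 15.5; r = 15 − 15.5 = -0.5
x=8: ŷ = 13 + 0.5·8 = 17; r = 17.5 − 17 = 0.5
x=11: ŷ = 13 + 0.5·11 = 18.5; r = 19 − 18.5 = 0.5
SSE = 4 + 2.25 + 1 + 0.25 + 0.25 + 0.25 = 8
s = √(8/4) = 1.41421
r/s = 2 / 1.41421 = 1.414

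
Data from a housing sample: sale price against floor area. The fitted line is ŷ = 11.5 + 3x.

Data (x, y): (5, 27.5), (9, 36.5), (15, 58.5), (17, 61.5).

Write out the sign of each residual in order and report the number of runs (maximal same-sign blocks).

4 runs

x=5: ŷ = 11.5 + 3·5 = 26.5; r = 27.5 − 26.5 = 1
x=9: ŷ = 11.5 + 3·9 = 38.5; r = 36.5 − 38.5 = -2
x=15: ŷ = 11.5 + 3·15 = 56.5; r = 58.5 − 56.5 = 2
x=17: ŷ = 11.5 + 3·17 = 62.5; r = 61.5 − 62.5 = -1
Signs: + − + −
Runs: +×1, −×1, +×1, −×1 → 4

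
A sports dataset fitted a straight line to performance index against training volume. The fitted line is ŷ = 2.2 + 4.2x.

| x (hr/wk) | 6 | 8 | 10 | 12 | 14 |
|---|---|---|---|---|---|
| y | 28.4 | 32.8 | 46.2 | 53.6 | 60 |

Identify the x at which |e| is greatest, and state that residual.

x = 8, e = -3

x=6: ŷ = 2.2 + 4.2·6 = 27.4; e = 28.4 − 27.4 = 1
x=8: ŷ = 2.2 + 4.2·8 = 35.8; e = 32.8 − 35.8 = -3
x=10: ŷ = 2.2 + 4.2·10 = 44.2; e = 46.2 − 44.2 = 2
x=12: ŷ = 2.2 + 4.2·12 = 52.6; e = 53.6 − 52.6 = 1
x=14: ŷ = 2.2 + 4.2·14 = 61; e = 60 − 61 = -1
Largest |e| is 3 at x = 8, residual -3.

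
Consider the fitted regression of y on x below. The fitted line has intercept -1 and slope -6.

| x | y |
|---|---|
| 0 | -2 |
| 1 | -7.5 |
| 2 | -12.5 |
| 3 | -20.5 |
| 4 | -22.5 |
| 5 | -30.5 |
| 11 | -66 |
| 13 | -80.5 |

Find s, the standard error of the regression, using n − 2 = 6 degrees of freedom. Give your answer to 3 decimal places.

x=0: ŷ = -1 − 6·0 = -1; r = -2 − (-1) = -1
x=1: ŷ = -1 − 6·1 = -7; r = -7.5 − (-7) = -0.5
x=2: ŷ = -1 − 6·2 = -13; r = -12.5 − (-13) = 0.5
x=3: ŷ = -1 − 6·3 = -19; r = -20.5 − (-19) = -1.5
x=4: ŷ = -1 − 6·4 = -25; r = -22.5 − (-25) = 2.5
x=5: ŷ = -1 − 6·5 = -31; r = -30.5 − (-31) = 0.5
x=11: ŷ = -1 − 6·11 = -67; r = -66 − (-67) = 1
x=13: ŷ = -1 − 6·13 = -79; r = -80.5 − (-79) = -1.5
SSE = 1 + 0.25 + 0.25 + 2.25 + 6.25 + 0.25 + 1 + 2.25 = 13.5
s = √(13.5/6) = √2.25 ≈ 1.500

s = 1.500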